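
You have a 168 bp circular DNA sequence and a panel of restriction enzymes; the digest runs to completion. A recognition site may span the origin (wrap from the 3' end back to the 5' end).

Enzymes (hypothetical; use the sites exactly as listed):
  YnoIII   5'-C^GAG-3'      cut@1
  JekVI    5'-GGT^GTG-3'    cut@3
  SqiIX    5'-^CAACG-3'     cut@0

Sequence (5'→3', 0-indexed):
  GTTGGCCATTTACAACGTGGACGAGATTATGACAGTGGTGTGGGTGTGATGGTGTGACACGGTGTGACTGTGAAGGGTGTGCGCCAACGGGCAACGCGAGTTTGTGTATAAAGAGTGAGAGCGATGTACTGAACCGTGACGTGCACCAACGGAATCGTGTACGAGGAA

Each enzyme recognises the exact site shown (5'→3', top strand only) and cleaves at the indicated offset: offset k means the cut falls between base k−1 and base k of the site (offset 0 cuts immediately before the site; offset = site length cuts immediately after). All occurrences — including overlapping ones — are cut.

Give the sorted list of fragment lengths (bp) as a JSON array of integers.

Scan for sites:
  YnoIII (CGAG, off=1): starts [21, 96, 161] → cuts [22, 97, 162]
  JekVI (GGTGTG, off=3): starts [36, 42, 50, 60, 75] → cuts [39, 45, 53, 63, 78]
  SqiIX (CAACG, off=0): starts [12, 84, 91, 146] → cuts [12, 84, 91, 146]

Pooled cuts: [12, 22, 39, 45, 53, 63, 78, 84, 91, 97, 146, 162]

Fragments:
  12→22: 10 bp
  22→39: 17 bp
  39→45: 6 bp
  45→53: 8 bp
  53→63: 10 bp
  63→78: 15 bp
  78→84: 6 bp
  84→91: 7 bp
  91→97: 6 bp
  97→146: 49 bp
  146→162: 16 bp
  162→12 (wrap): 168-162+12 = 18 bp

[6,6,6,7,8,10,10,15,16,17,18,49]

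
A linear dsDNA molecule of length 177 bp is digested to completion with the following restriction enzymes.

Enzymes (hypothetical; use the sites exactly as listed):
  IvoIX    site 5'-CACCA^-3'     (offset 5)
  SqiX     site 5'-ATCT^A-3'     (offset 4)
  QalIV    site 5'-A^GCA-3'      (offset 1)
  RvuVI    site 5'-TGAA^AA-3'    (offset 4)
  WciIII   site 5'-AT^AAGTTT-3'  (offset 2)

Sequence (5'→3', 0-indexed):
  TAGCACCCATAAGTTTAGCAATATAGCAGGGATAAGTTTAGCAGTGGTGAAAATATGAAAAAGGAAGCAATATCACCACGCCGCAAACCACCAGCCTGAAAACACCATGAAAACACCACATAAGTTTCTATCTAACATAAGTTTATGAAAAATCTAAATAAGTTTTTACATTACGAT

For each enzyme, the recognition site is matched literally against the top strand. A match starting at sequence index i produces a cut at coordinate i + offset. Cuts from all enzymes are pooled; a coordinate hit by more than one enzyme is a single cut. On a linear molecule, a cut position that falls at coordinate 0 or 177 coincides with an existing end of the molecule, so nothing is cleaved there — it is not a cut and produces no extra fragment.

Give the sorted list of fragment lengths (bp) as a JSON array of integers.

[2,3,4,4,5,6,7,7,7,7,7,7,8,8,8,8,11,11,12,12,15,18]

Per-enzyme occurrences:
  IvoIX (CACCA, off=5): starts [73, 88, 102, 113] → cuts [78, 93, 107, 118]
  SqiX (ATCTA, off=4): starts [129, 151] → cuts [133, 155]
  QalIV (AGCA, off=1): starts [1, 16, 24, 39, 65] → cuts [2, 17, 25, 40, 66]
  RvuVI (TGAAAA, off=4): starts [47, 55, 96, 107, 145] → cuts [51, 59, 100, 111, 149]
  WciIII (ATAAGTTT, off=2): starts [8, 31, 119, 136, 157] → cuts [10, 33, 121, 138, 159]

All cut coordinates (distinct, sorted): [2, 10, 17, 25, 33, 40, 51, 59, 66, 78, 93, 100, 107, 111, 118, 121, 133, 138, 149, 155, 159]

Fragment lengths:
  [0,2): 2 bp
  [2,10): 8 bp
  [10,17): 7 bp
  [17,25): 8 bp
  [25,33): 8 bp
  [33,40): 7 bp
  [40,51): 11 bp
  [51,59): 8 bp
  [59,66): 7 bp
  [66,78): 12 bp
  [78,93): 15 bp
  [93,100): 7 bp
  [100,107): 7 bp
  [107,111): 4 bp
  [111,118): 7 bp
  [118,121): 3 bp
  [121,133): 12 bp
  [133,138): 5 bp
  [138,149): 11 bp
  [149,155): 6 bp
  [155,159): 4 bp
  [159,177): 18 bp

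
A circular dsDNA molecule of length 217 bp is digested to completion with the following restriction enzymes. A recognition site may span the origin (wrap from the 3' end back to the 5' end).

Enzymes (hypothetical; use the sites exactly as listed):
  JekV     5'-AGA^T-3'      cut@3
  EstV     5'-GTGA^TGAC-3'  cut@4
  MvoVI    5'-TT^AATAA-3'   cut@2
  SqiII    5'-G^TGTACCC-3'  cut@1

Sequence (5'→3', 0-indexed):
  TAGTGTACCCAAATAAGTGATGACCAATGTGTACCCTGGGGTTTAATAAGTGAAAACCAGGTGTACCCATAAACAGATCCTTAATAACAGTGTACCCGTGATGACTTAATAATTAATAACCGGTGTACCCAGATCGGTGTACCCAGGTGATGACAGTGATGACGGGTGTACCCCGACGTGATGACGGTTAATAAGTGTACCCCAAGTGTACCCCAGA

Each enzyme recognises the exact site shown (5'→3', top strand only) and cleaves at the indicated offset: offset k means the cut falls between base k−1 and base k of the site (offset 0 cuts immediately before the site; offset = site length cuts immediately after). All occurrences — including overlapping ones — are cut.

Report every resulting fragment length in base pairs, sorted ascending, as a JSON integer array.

Site scan:
  JekV AGAT/3: at [74, 130, 214] ⇒ [0, 77, 133]
  EstV GTGATGAC/4: at [16, 97, 146, 155, 177] ⇒ [20, 101, 150, 159, 181]
  MvoVI TTAATAA/2: at [42, 80, 105, 112, 187] ⇒ [44, 82, 107, 114, 189]
  SqiII GTGTACCC/1: at [2, 28, 60, 89, 122, 136, 165, 194, 205] ⇒ [3, 29, 61, 90, 123, 137, 166, 195, 206]

All cut coordinates (distinct, sorted): [0, 3, 20, 29, 44, 61, 77, 82, 90, 101, 107, 114, 123, 133, 137, 150, 159, 166, 181, 189, 195, 206]

Fragment lengths:
  0→3: 3 bp
  3→20: 17 bp
  20→29: 9 bp
  29→44: 15 bp
  44→61: 17 bp
  61→77: 16 bp
  77→82: 5 bp
  82→90: 8 bp
  90→101: 11 bp
  101→107: 6 bp
  107→114: 7 bp
  114→123: 9 bp
  123→133: 10 bp
  133→137: 4 bp
  137→150: 13 bp
  150→159: 9 bp
  159→166: 7 bp
  166→181: 15 bp
  181→189: 8 bp
  189→195: 6 bp
  195→206: 11 bp
  206→0 (wrap): 217-206+0 = 11 bp

[3,4,5,6,6,7,7,8,8,9,9,9,10,11,11,11,13,15,15,16,17,17]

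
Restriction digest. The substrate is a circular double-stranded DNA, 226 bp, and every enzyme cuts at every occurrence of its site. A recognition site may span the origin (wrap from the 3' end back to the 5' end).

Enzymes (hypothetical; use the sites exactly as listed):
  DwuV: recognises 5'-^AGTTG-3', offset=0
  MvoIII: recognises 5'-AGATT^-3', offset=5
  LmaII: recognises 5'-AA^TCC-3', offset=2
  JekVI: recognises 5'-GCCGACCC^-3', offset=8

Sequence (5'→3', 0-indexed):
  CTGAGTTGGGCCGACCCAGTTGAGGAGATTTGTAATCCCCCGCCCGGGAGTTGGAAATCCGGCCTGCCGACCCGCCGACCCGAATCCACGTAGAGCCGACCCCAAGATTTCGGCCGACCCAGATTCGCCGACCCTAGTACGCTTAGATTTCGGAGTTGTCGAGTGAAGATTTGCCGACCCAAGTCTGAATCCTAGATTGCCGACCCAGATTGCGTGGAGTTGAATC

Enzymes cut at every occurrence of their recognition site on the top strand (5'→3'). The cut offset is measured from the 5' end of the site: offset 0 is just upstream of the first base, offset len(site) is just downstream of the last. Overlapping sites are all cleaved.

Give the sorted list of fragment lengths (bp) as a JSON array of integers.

[3,4,5,5,5,5,6,7,7,8,8,9,9,9,9,9,11,13,13,14,15,16,18,18]

Per-enzyme occurrences:
  DwuV AGTTG/0: at [3, 17, 48, 153, 217] ⇒ [3, 17, 48, 153, 217]
  MvoIII AGATT/5: at [25, 104, 120, 144, 166, 193, 206] ⇒ [30, 109, 125, 149, 171, 198, 211]
  LmaII AATCC/2: at [33, 55, 82, 187, 222] ⇒ [35, 57, 84, 189, 224]
  JekVI GCCGACCC/8: at [9, 65, 73, 94, 112, 126, 172, 198] ⇒ [17, 73, 81, 102, 120, 134, 180, 206]

Pooled cuts: [3, 17, 30, 35, 48, 57, 73, 81, 84, 102, 109, 120, 125, 134, 149, 153, 171, 180, 189, 198, 206, 211, 217, 224]

Fragments:
  3→17: 14 bp
  17→30: 13 bp
  30→35: 5 bp
  35→48: 13 bp
  48→57: 9 bp
  57→73: 16 bp
  73→81: 8 bp
  81→84: 3 bp
  84→102: 18 bp
  102→109: 7 bp
  109→120: 11 bp
  120→125: 5 bp
  125→134: 9 bp
  134→149: 15 bp
  149→153: 4 bp
  153→171: 18 bp
  171→180: 9 bp
  180→189: 9 bp
  189→198: 9 bp
  198→206: 8 bp
  206→211: 5 bp
  211→217: 6 bp
  217→224: 7 bp
  224→3 (wrap): 226-224+3 = 5 bp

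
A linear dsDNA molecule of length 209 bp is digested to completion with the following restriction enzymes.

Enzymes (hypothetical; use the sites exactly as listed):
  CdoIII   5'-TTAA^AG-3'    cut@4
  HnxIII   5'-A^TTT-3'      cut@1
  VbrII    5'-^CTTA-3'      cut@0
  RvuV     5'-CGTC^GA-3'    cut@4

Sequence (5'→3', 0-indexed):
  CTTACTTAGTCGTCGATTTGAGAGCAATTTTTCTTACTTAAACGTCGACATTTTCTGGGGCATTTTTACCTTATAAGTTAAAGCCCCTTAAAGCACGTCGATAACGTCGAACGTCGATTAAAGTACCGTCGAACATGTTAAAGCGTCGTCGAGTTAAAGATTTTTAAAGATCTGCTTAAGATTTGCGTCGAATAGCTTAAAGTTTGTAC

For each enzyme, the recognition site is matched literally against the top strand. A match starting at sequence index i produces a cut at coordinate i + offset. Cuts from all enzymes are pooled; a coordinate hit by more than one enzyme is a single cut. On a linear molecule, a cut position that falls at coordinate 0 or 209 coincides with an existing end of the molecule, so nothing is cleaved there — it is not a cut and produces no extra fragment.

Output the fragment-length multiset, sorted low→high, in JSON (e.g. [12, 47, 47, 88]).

[2,3,4,4,4,5,5,5,5,6,6,7,7,7,7,7,7,8,8,9,9,9,9,10,10,11,11,12,12]

Scan for sites:
  CdoIII TTAAAG/4: at [77, 87, 117, 137, 153, 163, 196] ⇒ [81, 91, 121, 141, 157, 167, 200]
  HnxIII ATTT/1: at [15, 26, 49, 61, 159, 180] ⇒ [16, 27, 50, 62, 160, 181]
  VbrII CTTA/0: at [0, 4, 32, 36, 69, 86, 174, 195] ⇒ [4, 32, 36, 69, 86, 174, 195] (position 0 is a terminus of the linear molecule — no cut)
  RvuV CGTCGA/4: at [10, 42, 95, 104, 111, 126, 146, 185] ⇒ [14, 46, 99, 108, 115, 130, 150, 189]

Pooled cuts: [4, 14, 16, 27, 32, 36, 46, 50, 62, 69, 81, 86, 91, 99, 108, 115, 121, 130, 141, 150, 157, 160, 167, 174, 181, 189, 195, 200]

Fragment lengths:
  [0,4): 4 bp
  [4,14): 10 bp
  [14,16): 2 bp
  [16,27): 11 bp
  [27,32): 5 bp
  [32,36): 4 bp
  [36,46): 10 bp
  [46,50): 4 bp
  [50,62): 12 bp
  [62,69): 7 bp
  [69,81): 12 bp
  [81,86): 5 bp
  [86,91): 5 bp
  [91,99): 8 bp
  [99,108): 9 bp
  [108,115): 7 bp
  [115,121): 6 bp
  [121,130): 9 bp
  [130,141): 11 bp
  [141,150): 9 bp
  [150,157): 7 bp
  [157,160): 3 bp
  [160,167): 7 bp
  [167,174): 7 bp
  [174,181): 7 bp
  [181,189): 8 bp
  [189,195): 6 bp
  [195,200): 5 bp
  [200,209): 9 bp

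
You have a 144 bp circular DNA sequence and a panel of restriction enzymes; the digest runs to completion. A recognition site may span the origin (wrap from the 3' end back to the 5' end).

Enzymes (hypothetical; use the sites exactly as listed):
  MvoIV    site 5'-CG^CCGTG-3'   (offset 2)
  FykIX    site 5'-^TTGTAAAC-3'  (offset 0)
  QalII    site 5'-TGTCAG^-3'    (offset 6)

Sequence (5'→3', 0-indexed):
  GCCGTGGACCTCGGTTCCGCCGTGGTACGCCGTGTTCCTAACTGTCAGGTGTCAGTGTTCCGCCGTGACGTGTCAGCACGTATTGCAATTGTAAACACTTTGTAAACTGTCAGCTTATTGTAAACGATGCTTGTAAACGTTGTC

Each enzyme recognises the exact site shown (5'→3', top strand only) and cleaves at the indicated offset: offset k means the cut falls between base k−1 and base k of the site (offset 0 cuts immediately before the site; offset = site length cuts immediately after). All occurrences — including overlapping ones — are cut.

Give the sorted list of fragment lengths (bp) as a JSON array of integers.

[4,7,7,10,11,12,13,14,14,15,18,19]

Site scan:
  MvoIV CGCCGTG/2: at [17, 27, 60, 143] ⇒ [1, 19, 29, 62]
  FykIX TTGTAAAC/0: at [88, 99, 117, 130] ⇒ [88, 99, 117, 130]
  QalII TGTCAG/6: at [42, 49, 70, 107] ⇒ [48, 55, 76, 113]

All cut coordinates (distinct, sorted): [1, 19, 29, 48, 55, 62, 76, 88, 99, 113, 117, 130]

Fragments:
  1→19: 18 bp
  19→29: 10 bp
  29→48: 19 bp
  48→55: 7 bp
  55→62: 7 bp
  62→76: 14 bp
  76→88: 12 bp
  88→99: 11 bp
  99→113: 14 bp
  113→117: 4 bp
  117→130: 13 bp
  130→1 (wrap): 144-130+1 = 15 bp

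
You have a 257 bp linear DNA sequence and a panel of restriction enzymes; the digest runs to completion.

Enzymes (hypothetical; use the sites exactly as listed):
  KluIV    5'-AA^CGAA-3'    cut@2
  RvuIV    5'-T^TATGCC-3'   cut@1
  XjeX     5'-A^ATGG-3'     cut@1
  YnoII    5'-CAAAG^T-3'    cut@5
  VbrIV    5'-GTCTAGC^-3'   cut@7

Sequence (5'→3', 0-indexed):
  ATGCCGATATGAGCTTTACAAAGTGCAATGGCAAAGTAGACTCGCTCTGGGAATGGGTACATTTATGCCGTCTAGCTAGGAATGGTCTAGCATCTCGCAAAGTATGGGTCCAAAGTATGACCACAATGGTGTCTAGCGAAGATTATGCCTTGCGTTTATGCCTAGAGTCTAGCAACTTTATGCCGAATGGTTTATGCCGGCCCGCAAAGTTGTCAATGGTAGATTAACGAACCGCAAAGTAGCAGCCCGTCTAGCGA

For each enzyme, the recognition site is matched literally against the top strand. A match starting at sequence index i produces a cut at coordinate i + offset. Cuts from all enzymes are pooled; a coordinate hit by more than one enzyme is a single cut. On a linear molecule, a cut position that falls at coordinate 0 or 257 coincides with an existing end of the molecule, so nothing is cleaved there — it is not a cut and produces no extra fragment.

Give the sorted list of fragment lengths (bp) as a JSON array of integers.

[2,4,5,5,6,6,6,8,9,10,10,11,11,12,12,12,13,13,13,16,16,17,17,23]

Scan for sites:
  KluIV AACGAA/2: at [225] ⇒ [227]
  RvuIV TTATGCC/1: at [62, 142, 155, 177, 191] ⇒ [63, 143, 156, 178, 192]
  XjeX AATGG/1: at [26, 51, 80, 124, 185, 214] ⇒ [27, 52, 81, 125, 186, 215]
  YnoII CAAAGT/5: at [18, 31, 97, 110, 204, 234] ⇒ [23, 36, 102, 115, 209, 239]
  VbrIV GTCTAGC/7: at [69, 84, 130, 166, 248] ⇒ [76, 91, 137, 173, 255]

All cut coordinates (distinct, sorted): [23, 27, 36, 52, 63, 76, 81, 91, 102, 115, 125, 137, 143, 156, 173, 178, 186, 192, 209, 215, 227, 239, 255]

Fragment lengths:
  [0,23): 23 bp
  [23,27): 4 bp
  [27,36): 9 bp
  [36,52): 16 bp
  [52,63): 11 bp
  [63,76): 13 bp
  [76,81): 5 bp
  [81,91): 10 bp
  [91,102): 11 bp
  [102,115): 13 bp
  [115,125): 10 bp
  [125,137): 12 bp
  [137,143): 6 bp
  [143,156): 13 bp
  [156,173): 17 bp
  [173,178): 5 bp
  [178,186): 8 bp
  [186,192): 6 bp
  [192,209): 17 bp
  [209,215): 6 bp
  [215,227): 12 bp
  [227,239): 12 bp
  [239,255): 16 bp
  [255,257): 2 bp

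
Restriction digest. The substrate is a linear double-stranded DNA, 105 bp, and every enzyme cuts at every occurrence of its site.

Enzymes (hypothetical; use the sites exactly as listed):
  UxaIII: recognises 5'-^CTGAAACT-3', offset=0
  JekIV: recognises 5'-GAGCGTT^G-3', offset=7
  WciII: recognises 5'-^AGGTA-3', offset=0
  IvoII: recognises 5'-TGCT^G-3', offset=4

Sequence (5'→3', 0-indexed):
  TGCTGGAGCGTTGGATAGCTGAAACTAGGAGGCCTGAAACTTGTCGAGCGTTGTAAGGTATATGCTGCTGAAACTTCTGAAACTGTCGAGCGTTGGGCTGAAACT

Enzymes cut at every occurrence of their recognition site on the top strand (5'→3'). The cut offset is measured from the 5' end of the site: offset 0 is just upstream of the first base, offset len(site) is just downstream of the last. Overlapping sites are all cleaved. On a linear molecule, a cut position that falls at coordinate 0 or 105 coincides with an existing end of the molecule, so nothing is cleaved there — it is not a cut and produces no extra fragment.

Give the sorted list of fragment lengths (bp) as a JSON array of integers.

[1,2,3,3,4,6,7,8,8,11,15,18,19]

Scan for sites:
  UxaIII (CTGAAACT, off=0): starts [18, 33, 67, 76, 97] → cuts [18, 33, 67, 76, 97]
  JekIV (GAGCGTTG, off=7): starts [5, 45, 87] → cuts [12, 52, 94]
  WciII (AGGTA, off=0): starts [55] → cuts [55]
  IvoII (TGCTG, off=4): starts [0, 62, 65] → cuts [4, 66, 69]

Pooled cuts: [4, 12, 18, 33, 52, 55, 66, 67, 69, 76, 94, 97]

Fragment lengths:
  [0,4): 4 bp
  [4,12): 8 bp
  [12,18): 6 bp
  [18,33): 15 bp
  [33,52): 19 bp
  [52,55): 3 bp
  [55,66): 11 bp
  [66,67): 1 bp
  [67,69): 2 bp
  [69,76): 7 bp
  [76,94): 18 bp
  [94,97): 3 bp
  [97,105): 8 bp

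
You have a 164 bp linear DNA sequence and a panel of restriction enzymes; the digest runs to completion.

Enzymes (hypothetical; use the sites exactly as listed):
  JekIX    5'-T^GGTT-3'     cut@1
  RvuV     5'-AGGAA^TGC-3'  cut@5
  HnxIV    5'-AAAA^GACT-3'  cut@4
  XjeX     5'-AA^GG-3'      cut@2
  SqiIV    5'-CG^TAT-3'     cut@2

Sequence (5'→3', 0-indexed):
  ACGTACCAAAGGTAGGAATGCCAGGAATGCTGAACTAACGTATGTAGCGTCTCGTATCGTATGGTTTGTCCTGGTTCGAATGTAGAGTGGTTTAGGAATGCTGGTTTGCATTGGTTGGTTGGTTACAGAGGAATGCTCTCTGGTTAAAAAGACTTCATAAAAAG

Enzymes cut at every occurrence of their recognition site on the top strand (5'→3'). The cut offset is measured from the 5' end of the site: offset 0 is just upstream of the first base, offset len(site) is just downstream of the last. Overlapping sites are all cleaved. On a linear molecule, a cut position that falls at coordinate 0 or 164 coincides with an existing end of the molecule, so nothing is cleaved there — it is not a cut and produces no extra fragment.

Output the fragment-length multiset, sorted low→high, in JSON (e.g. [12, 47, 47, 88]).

[3,4,4,4,5,8,8,9,9,10,10,10,10,13,13,14,14,16]

Site scan:
  JekIX TGGTT/1: at [61, 71, 87, 101, 111, 115, 119, 140] ⇒ [62, 72, 88, 102, 112, 116, 120, 141]
  RvuV AGGAATGC/5: at [13, 22, 93, 128] ⇒ [18, 27, 98, 133]
  HnxIV AAAAGACT/4: at [146] ⇒ [150]
  XjeX AAGG/2: at [8] ⇒ [10]
  SqiIV CGTAT/2: at [38, 52, 57] ⇒ [40, 54, 59]

Pooled cuts: [10, 18, 27, 40, 54, 59, 62, 72, 88, 98, 102, 112, 116, 120, 133, 141, 150]

Fragment lengths:
  [0,10): 10 bp
  [10,18): 8 bp
  [18,27): 9 bp
  [27,40): 13 bp
  [40,54): 14 bp
  [54,59): 5 bp
  [59,62): 3 bp
  [62,72): 10 bp
  [72,88): 16 bp
  [88,98): 10 bp
  [98,102): 4 bp
  [102,112): 10 bp
  [112,116): 4 bp
  [116,120): 4 bp
  [120,133): 13 bp
  [133,141): 8 bp
  [141,150): 9 bp
  [150,164): 14 bp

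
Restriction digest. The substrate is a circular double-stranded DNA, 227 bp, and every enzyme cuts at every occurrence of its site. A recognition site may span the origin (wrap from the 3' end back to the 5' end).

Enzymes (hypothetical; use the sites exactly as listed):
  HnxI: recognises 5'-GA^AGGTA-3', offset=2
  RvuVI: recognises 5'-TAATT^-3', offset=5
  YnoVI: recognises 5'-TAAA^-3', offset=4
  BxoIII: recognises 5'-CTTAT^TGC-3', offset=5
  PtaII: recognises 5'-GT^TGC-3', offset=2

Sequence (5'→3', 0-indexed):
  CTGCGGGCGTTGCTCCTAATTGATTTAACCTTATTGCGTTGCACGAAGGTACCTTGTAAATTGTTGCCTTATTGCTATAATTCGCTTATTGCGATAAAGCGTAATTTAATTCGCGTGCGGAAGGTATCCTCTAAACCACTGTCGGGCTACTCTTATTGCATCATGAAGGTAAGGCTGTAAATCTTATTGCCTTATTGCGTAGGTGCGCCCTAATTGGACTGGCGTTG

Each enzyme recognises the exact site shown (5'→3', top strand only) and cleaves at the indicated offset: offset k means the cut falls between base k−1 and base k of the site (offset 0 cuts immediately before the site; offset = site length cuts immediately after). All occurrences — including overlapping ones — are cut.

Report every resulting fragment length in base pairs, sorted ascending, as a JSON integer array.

[4,5,5,6,7,7,8,8,8,9,10,10,10,10,11,12,13,14,14,15,20,21]

Site scan:
  HnxI GAAGGTA/2: at [44, 119, 164] ⇒ [46, 121, 166]
  RvuVI TAATT/5: at [16, 77, 101, 106, 210] ⇒ [21, 82, 106, 111, 215]
  YnoVI TAAA/4: at [56, 94, 131, 177] ⇒ [60, 98, 135, 181]
  BxoIII CTTATTGC/5: at [29, 67, 84, 151, 182, 190] ⇒ [34, 72, 89, 156, 187, 195]
  PtaII GTTGC/2: at [8, 37, 62, 223] ⇒ [10, 39, 64, 225]

All cut coordinates (distinct, sorted): [10, 21, 34, 39, 46, 60, 64, 72, 82, 89, 98, 106, 111, 121, 135, 156, 166, 181, 187, 195, 215, 225]

Fragments:
  10→21: 11 bp
  21→34: 13 bp
  34→39: 5 bp
  39→46: 7 bp
  46→60: 14 bp
  60→64: 4 bp
  64→72: 8 bp
  72→82: 10 bp
  82→89: 7 bp
  89→98: 9 bp
  98→106: 8 bp
  106→111: 5 bp
  111→121: 10 bp
  121→135: 14 bp
  135→156: 21 bp
  156→166: 10 bp
  166→181: 15 bp
  181→187: 6 bp
  187→195: 8 bp
  195→215: 20 bp
  215→225: 10 bp
  225→10 (wrap): 227-225+10 = 12 bp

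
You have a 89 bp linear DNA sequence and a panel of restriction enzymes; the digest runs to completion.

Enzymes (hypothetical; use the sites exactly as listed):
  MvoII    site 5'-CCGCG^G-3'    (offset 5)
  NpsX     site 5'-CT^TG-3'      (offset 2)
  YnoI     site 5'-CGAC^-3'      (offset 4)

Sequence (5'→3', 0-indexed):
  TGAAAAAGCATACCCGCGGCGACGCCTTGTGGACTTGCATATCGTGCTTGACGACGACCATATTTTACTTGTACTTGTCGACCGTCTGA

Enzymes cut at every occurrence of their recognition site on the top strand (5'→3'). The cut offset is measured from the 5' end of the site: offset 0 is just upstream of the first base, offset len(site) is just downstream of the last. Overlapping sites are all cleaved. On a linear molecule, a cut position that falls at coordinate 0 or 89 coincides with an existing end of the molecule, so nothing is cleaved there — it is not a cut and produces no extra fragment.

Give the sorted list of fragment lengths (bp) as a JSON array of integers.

[3,4,5,6,7,7,7,8,11,13,18]

Site scan:
  MvoII (CCGCGG, off=5): starts [13] → cuts [18]
  NpsX (CTTG, off=2): starts [25, 33, 46, 67, 73] → cuts [27, 35, 48, 69, 75]
  YnoI (CGAC, off=4): starts [19, 51, 54, 78] → cuts [23, 55, 58, 82]

Pooled cuts: [18, 23, 27, 35, 48, 55, 58, 69, 75, 82]

Fragments:
  [0,18): 18 bp
  [18,23): 5 bp
  [23,27): 4 bp
  [27,35): 8 bp
  [35,48): 13 bp
  [48,55): 7 bp
  [55,58): 3 bp
  [58,69): 11 bp
  [69,75): 6 bp
  [75,82): 7 bp
  [82,89): 7 bp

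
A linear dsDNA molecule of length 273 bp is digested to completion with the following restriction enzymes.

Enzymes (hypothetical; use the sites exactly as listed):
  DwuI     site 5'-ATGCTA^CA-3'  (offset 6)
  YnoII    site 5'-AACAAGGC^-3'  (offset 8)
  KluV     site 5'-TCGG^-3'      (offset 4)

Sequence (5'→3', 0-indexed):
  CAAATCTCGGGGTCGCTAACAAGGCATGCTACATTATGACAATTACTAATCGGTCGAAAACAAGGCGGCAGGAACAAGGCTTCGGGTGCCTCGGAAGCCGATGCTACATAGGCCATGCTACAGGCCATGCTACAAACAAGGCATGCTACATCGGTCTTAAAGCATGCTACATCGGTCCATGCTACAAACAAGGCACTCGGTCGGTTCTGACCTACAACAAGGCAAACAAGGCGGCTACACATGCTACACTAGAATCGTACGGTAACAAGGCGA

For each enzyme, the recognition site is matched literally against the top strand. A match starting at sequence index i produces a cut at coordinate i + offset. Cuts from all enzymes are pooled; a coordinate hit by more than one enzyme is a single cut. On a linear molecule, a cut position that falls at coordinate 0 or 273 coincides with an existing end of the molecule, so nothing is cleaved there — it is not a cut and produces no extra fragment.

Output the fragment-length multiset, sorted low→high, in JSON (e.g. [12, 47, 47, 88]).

Scan for sites:
  DwuI ATGCTACA/6: at [25, 100, 114, 126, 142, 163, 178, 240] ⇒ [31, 106, 120, 132, 148, 169, 184, 246]
  YnoII AACAAGGC/8: at [17, 58, 72, 134, 186, 215, 224, 263] ⇒ [25, 66, 80, 142, 194, 223, 232, 271]
  KluV TCGG/4: at [6, 49, 81, 90, 150, 171, 196, 200] ⇒ [10, 53, 85, 94, 154, 175, 200, 204]

All cut coordinates (distinct, sorted): [10, 25, 31, 53, 66, 80, 85, 94, 106, 120, 132, 142, 148, 154, 169, 175, 184, 194, 200, 204, 223, 232, 246, 271]

Fragment lengths:
  [0,10): 10 bp
  [10,25): 15 bp
  [25,31): 6 bp
  [31,53): 22 bp
  [53,66): 13 bp
  [66,80): 14 bp
  [80,85): 5 bp
  [85,94): 9 bp
  [94,106): 12 bp
  [106,120): 14 bp
  [120,132): 12 bp
  [132,142): 10 bp
  [142,148): 6 bp
  [148,154): 6 bp
  [154,169): 15 bp
  [169,175): 6 bp
  [175,184): 9 bp
  [184,194): 10 bp
  [194,200): 6 bp
  [200,204): 4 bp
  [204,223): 19 bp
  [223,232): 9 bp
  [232,246): 14 bp
  [246,271): 25 bp
  [271,273): 2 bp

[2,4,5,6,6,6,6,6,9,9,9,10,10,10,12,12,13,14,14,14,15,15,19,22,25]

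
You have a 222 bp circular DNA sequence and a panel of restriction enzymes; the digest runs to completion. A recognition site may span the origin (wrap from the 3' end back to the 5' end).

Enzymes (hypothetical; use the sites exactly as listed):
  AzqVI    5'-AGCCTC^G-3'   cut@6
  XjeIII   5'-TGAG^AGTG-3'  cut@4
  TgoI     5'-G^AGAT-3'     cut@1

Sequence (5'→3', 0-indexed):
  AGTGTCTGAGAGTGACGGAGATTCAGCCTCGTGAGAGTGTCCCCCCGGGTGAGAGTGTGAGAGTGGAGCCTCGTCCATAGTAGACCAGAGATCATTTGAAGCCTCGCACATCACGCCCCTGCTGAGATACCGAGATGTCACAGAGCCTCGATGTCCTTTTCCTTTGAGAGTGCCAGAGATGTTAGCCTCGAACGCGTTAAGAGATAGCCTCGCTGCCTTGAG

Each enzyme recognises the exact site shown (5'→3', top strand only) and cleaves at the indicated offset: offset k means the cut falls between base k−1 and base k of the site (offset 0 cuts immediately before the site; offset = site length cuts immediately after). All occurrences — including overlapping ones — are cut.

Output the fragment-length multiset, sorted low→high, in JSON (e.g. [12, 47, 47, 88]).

[5,8,8,8,8,10,10,11,11,12,12,13,16,17,17,18,19,19]

Site scan:
  AzqVI AGCCTCG/6: at [24, 66, 99, 143, 183, 205] ⇒ [30, 72, 105, 149, 189, 211]
  XjeIII TGAGAGTG/4: at [6, 31, 49, 57, 164, 218] ⇒ [0, 10, 35, 53, 61, 168]
  TgoI GAGAT/1: at [17, 87, 123, 131, 175, 200] ⇒ [18, 88, 124, 132, 176, 201]

All cut coordinates (distinct, sorted): [0, 10, 18, 30, 35, 53, 61, 72, 88, 105, 124, 132, 149, 168, 176, 189, 201, 211]

Fragments:
  0→10: 10 bp
  10→18: 8 bp
  18→30: 12 bp
  30→35: 5 bp
  35→53: 18 bp
  53→61: 8 bp
  61→72: 11 bp
  72→88: 16 bp
  88→105: 17 bp
  105→124: 19 bp
  124→132: 8 bp
  132→149: 17 bp
  149→168: 19 bp
  168→176: 8 bp
  176→189: 13 bp
  189→201: 12 bp
  201→211: 10 bp
  211→0 (wrap): 222-211+0 = 11 bp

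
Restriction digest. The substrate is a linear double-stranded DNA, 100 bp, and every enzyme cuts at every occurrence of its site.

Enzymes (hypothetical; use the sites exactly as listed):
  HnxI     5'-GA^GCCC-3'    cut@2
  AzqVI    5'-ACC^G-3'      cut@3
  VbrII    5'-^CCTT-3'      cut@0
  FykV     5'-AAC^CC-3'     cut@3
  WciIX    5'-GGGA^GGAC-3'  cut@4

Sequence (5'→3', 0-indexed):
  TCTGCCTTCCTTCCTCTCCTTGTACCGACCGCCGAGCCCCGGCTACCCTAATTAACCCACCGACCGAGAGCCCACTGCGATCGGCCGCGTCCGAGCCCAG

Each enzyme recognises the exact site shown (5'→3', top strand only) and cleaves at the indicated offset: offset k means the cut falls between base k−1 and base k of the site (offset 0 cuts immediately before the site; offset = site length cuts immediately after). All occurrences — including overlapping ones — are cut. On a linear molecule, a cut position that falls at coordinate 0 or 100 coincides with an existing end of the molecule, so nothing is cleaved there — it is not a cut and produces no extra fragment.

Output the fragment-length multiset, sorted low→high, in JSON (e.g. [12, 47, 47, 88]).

Per-enzyme occurrences:
  HnxI GAGCCC/2: at [33, 67, 92] ⇒ [35, 69, 94]
  AzqVI ACCG/3: at [23, 27, 58, 62] ⇒ [26, 30, 61, 65]
  VbrII CCTT/0: at [4, 8, 17] ⇒ [4, 8, 17]
  FykV AACCC/3: at [53] ⇒ [56]
  WciIX (GGGAGGAC, off=4): no sites

Pooled cuts: [4, 8, 17, 26, 30, 35, 56, 61, 65, 69, 94]

Fragments:
  [0,4): 4 bp
  [4,8): 4 bp
  [8,17): 9 bp
  [17,26): 9 bp
  [26,30): 4 bp
  [30,35): 5 bp
  [35,56): 21 bp
  [56,61): 5 bp
  [61,65): 4 bp
  [65,69): 4 bp
  [69,94): 25 bp
  [94,100): 6 bp

[4,4,4,4,4,5,5,6,9,9,21,25]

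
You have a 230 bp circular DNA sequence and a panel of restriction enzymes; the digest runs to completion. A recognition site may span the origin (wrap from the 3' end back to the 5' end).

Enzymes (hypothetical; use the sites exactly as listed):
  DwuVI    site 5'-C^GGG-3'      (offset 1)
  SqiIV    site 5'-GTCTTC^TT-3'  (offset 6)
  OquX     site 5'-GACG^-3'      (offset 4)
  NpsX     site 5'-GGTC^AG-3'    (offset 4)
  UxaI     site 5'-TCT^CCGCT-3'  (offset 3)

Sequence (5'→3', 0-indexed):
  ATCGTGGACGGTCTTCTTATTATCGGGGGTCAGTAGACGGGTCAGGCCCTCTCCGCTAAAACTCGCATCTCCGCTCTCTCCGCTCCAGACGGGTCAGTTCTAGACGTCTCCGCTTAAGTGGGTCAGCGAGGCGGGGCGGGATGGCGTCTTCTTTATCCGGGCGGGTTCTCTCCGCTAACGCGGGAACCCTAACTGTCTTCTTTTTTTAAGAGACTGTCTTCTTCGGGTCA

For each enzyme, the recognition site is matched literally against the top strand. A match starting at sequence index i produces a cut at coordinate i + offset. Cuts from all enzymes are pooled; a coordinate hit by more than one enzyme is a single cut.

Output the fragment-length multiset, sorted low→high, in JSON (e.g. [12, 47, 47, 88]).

Per-enzyme occurrences:
  DwuVI CGGG/1: at [23, 37, 89, 131, 136, 157, 161, 180, 223] ⇒ [24, 38, 90, 132, 137, 158, 162, 181, 224]
  SqiIV GTCTTCTT/6: at [10, 145, 194, 215] ⇒ [16, 151, 200, 221]
  OquX GACG/4: at [6, 35, 87, 102] ⇒ [10, 39, 91, 106]
  NpsX GGTCAG/4: at [27, 39, 91, 120] ⇒ [31, 43, 95, 124]
  UxaI TCTCCGCT/3: at [49, 67, 76, 106, 168] ⇒ [52, 70, 79, 109, 171]

All cut coordinates (distinct, sorted): [10, 16, 24, 31, 38, 39, 43, 52, 70, 79, 90, 91, 95, 106, 109, 124, 132, 137, 151, 158, 162, 171, 181, 200, 221, 224]

Fragment lengths:
  10→16: 6 bp
  16→24: 8 bp
  24→31: 7 bp
  31→38: 7 bp
  38→39: 1 bp
  39→43: 4 bp
  43→52: 9 bp
  52→70: 18 bp
  70→79: 9 bp
  79→90: 11 bp
  90→91: 1 bp
  91→95: 4 bp
  95→106: 11 bp
  106→109: 3 bp
  109→124: 15 bp
  124→132: 8 bp
  132→137: 5 bp
  137→151: 14 bp
  151→158: 7 bp
  158→162: 4 bp
  162→171: 9 bp
  171→181: 10 bp
  181→200: 19 bp
  200→221: 21 bp
  221→224: 3 bp
  224→10 (wrap): 230-224+10 = 16 bp

[1,1,3,3,4,4,4,5,6,7,7,7,8,8,9,9,9,10,11,11,14,15,16,18,19,21]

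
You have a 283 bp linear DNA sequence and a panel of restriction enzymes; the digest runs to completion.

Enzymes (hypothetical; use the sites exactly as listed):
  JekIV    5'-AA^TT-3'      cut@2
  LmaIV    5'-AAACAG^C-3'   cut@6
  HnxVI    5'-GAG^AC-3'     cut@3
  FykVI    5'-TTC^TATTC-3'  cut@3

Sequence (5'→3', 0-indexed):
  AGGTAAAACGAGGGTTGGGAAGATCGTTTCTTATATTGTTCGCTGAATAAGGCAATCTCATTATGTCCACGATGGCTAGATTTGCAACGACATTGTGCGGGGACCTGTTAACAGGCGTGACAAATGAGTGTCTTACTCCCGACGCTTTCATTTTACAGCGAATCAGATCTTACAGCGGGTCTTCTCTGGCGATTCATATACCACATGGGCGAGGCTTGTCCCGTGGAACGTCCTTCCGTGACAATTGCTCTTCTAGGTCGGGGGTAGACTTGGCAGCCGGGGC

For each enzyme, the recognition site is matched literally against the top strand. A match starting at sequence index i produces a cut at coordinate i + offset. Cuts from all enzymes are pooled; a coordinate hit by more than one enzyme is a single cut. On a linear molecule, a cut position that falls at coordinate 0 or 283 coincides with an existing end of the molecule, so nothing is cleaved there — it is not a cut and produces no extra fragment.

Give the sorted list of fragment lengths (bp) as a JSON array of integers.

Site scan:
  JekIV (AATT, off=2): starts [242] → cuts [244]
  LmaIV (AAACAGC, off=6): no sites
  HnxVI (GAGAC, off=3): no sites
  FykVI (TTCTATTC, off=3): no sites

All cut coordinates (distinct, sorted): [244]

Fragments:
  [0,244): 244 bp
  [244,283): 39 bp

[39,244]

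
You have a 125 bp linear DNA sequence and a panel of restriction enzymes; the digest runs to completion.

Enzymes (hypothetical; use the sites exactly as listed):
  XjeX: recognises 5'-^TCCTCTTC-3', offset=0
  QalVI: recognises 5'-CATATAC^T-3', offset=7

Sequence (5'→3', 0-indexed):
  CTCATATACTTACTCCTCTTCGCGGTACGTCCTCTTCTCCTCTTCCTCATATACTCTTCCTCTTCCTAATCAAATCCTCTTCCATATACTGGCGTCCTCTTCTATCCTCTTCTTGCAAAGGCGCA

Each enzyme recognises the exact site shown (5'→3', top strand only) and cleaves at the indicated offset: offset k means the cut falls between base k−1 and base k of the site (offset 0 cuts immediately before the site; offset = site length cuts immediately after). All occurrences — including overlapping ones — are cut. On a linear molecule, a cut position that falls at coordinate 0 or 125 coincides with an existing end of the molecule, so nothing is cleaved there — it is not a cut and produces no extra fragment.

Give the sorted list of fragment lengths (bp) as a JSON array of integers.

Scan for sites:
  XjeX (TCCTCTTC, off=0): starts [13, 29, 37, 57, 74, 94, 104] → cuts [13, 29, 37, 57, 74, 94, 104]
  QalVI (CATATACT, off=7): starts [2, 47, 82] → cuts [9, 54, 89]

All cut coordinates (distinct, sorted): [9, 13, 29, 37, 54, 57, 74, 89, 94, 104]

Fragment lengths:
  [0,9): 9 bp
  [9,13): 4 bp
  [13,29): 16 bp
  [29,37): 8 bp
  [37,54): 17 bp
  [54,57): 3 bp
  [57,74): 17 bp
  [74,89): 15 bp
  [89,94): 5 bp
  [94,104): 10 bp
  [104,125): 21 bp

[3,4,5,8,9,10,15,16,17,17,21]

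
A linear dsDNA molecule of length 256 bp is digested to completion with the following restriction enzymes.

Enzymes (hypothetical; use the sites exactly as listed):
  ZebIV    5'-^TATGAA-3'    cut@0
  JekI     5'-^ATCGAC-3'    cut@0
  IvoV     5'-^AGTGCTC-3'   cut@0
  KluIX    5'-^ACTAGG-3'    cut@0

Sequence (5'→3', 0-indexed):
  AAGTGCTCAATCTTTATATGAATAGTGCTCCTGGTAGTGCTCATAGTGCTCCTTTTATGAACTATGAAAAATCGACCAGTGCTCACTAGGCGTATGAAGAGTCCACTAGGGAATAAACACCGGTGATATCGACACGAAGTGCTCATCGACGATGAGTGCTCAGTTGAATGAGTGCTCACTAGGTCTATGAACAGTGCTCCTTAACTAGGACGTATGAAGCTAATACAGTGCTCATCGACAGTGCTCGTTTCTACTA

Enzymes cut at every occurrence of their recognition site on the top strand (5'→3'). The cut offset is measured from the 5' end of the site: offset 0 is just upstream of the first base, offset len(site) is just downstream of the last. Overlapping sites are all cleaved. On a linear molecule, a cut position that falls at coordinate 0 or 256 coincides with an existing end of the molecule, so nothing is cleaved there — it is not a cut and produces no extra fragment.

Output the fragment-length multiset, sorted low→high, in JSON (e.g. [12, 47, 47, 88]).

Per-enzyme occurrences:
  ZebIV TATGAA/0: at [16, 55, 62, 92, 185, 212] ⇒ [16, 55, 62, 92, 185, 212]
  JekI ATCGAC/0: at [70, 127, 144, 233] ⇒ [70, 127, 144, 233]
  IvoV AGTGCTC/0: at [1, 23, 35, 44, 77, 137, 154, 170, 192, 226, 239] ⇒ [1, 23, 35, 44, 77, 137, 154, 170, 192, 226, 239]
  KluIX ACTAGG/0: at [84, 104, 177, 203] ⇒ [84, 104, 177, 203]

Pooled cuts: [1, 16, 23, 35, 44, 55, 62, 70, 77, 84, 92, 104, 127, 137, 144, 154, 170, 177, 185, 192, 203, 212, 226, 233, 239]

Fragment lengths:
  [0,1): 1 bp
  [1,16): 15 bp
  [16,23): 7 bp
  [23,35): 12 bp
  [35,44): 9 bp
  [44,55): 11 bp
  [55,62): 7 bp
  [62,70): 8 bp
  [70,77): 7 bp
  [77,84): 7 bp
  [84,92): 8 bp
  [92,104): 12 bp
  [104,127): 23 bp
  [127,137): 10 bp
  [137,144): 7 bp
  [144,154): 10 bp
  [154,170): 16 bp
  [170,177): 7 bp
  [177,185): 8 bp
  [185,192): 7 bp
  [192,203): 11 bp
  [203,212): 9 bp
  [212,226): 14 bp
  [226,233): 7 bp
  [233,239): 6 bp
  [239,256): 17 bp

[1,6,7,7,7,7,7,7,7,7,8,8,8,9,9,10,10,11,11,12,12,14,15,16,17,23]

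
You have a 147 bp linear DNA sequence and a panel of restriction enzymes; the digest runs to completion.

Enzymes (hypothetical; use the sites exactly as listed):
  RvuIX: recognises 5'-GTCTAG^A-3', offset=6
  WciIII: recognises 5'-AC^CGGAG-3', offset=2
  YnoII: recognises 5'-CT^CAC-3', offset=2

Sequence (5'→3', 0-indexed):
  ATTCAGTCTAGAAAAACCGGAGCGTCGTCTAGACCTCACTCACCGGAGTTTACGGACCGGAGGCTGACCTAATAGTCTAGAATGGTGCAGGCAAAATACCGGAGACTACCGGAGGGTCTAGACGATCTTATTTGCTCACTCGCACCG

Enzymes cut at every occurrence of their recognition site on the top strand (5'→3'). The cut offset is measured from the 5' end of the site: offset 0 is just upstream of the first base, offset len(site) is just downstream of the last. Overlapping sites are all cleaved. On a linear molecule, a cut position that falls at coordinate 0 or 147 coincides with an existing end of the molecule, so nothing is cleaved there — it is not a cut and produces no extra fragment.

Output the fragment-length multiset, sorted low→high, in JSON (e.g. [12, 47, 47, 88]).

[3,4,4,6,10,11,11,12,14,15,15,19,23]

Per-enzyme occurrences:
  RvuIX GTCTAGA/6: at [5, 26, 74, 115] ⇒ [11, 32, 80, 121]
  WciIII ACCGGAG/2: at [15, 41, 55, 97, 107] ⇒ [17, 43, 57, 99, 109]
  YnoII CTCAC/2: at [34, 38, 134] ⇒ [36, 40, 136]

All cut coordinates (distinct, sorted): [11, 17, 32, 36, 40, 43, 57, 80, 99, 109, 121, 136]

Fragments:
  [0,11): 11 bp
  [11,17): 6 bp
  [17,32): 15 bp
  [32,36): 4 bp
  [36,40): 4 bp
  [40,43): 3 bp
  [43,57): 14 bp
  [57,80): 23 bp
  [80,99): 19 bp
  [99,109): 10 bp
  [109,121): 12 bp
  [121,136): 15 bp
  [136,147): 11 bp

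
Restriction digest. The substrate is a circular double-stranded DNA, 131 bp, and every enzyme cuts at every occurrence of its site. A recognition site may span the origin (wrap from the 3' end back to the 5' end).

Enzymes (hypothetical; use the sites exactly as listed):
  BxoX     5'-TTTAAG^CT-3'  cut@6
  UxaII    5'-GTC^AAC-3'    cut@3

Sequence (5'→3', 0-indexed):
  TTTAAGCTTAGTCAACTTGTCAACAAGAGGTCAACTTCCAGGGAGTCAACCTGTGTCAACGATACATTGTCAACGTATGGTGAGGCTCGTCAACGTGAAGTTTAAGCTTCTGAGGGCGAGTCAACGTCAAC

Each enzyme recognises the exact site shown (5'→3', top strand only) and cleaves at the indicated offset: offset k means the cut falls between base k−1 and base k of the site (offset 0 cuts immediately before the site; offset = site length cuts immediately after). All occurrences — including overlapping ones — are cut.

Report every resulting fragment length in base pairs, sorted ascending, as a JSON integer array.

[6,7,8,9,10,11,14,15,15,16,20]

Per-enzyme occurrences:
  BxoX TTTAAGCT/6: at [0, 100] ⇒ [6, 106]
  UxaII GTCAAC/3: at [10, 18, 29, 44, 54, 68, 88, 119, 125] ⇒ [13, 21, 32, 47, 57, 71, 91, 122, 128]

Pooled cuts: [6, 13, 21, 32, 47, 57, 71, 91, 106, 122, 128]

Fragment lengths:
  6→13: 7 bp
  13→21: 8 bp
  21→32: 11 bp
  32→47: 15 bp
  47→57: 10 bp
  57→71: 14 bp
  71→91: 20 bp
  91→106: 15 bp
  106→122: 16 bp
  122→128: 6 bp
  128→6 (wrap): 131-128+6 = 9 bp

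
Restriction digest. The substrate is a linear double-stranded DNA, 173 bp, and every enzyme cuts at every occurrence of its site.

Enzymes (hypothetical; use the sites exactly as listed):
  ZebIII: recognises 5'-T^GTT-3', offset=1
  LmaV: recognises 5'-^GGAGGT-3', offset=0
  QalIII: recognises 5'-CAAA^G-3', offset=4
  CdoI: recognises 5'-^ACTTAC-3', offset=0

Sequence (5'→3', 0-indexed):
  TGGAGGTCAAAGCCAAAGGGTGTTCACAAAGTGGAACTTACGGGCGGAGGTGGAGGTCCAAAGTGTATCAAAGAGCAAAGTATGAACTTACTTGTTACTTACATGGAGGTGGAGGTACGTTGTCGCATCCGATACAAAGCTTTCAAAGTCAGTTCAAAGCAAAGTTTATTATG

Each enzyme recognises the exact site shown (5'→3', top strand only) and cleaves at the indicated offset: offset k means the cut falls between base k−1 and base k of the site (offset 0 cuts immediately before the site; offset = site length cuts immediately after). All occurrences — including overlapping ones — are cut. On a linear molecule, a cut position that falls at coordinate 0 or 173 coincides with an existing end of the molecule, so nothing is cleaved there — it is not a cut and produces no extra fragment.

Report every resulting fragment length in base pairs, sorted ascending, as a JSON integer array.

[1,3,4,5,5,6,6,6,6,7,8,8,9,9,10,10,10,10,11,11,28]

Site scan:
  ZebIII TGTT/1: at [20, 92] ⇒ [21, 93]
  LmaV GGAGGT/0: at [1, 45, 51, 104, 110] ⇒ [1, 45, 51, 104, 110]
  QalIII CAAAG/4: at [7, 13, 26, 58, 68, 75, 134, 143, 154, 159] ⇒ [11, 17, 30, 62, 72, 79, 138, 147, 158, 163]
  CdoI ACTTAC/0: at [35, 85, 96] ⇒ [35, 85, 96]

All cut coordinates (distinct, sorted): [1, 11, 17, 21, 30, 35, 45, 51, 62, 72, 79, 85, 93, 96, 104, 110, 138, 147, 158, 163]

Fragment lengths:
  [0,1): 1 bp
  [1,11): 10 bp
  [11,17): 6 bp
  [17,21): 4 bp
  [21,30): 9 bp
  [30,35): 5 bp
  [35,45): 10 bp
  [45,51): 6 bp
  [51,62): 11 bp
  [62,72): 10 bp
  [72,79): 7 bp
  [79,85): 6 bp
  [85,93): 8 bp
  [93,96): 3 bp
  [96,104): 8 bp
  [104,110): 6 bp
  [110,138): 28 bp
  [138,147): 9 bp
  [147,158): 11 bp
  [158,163): 5 bp
  [163,173): 10 bp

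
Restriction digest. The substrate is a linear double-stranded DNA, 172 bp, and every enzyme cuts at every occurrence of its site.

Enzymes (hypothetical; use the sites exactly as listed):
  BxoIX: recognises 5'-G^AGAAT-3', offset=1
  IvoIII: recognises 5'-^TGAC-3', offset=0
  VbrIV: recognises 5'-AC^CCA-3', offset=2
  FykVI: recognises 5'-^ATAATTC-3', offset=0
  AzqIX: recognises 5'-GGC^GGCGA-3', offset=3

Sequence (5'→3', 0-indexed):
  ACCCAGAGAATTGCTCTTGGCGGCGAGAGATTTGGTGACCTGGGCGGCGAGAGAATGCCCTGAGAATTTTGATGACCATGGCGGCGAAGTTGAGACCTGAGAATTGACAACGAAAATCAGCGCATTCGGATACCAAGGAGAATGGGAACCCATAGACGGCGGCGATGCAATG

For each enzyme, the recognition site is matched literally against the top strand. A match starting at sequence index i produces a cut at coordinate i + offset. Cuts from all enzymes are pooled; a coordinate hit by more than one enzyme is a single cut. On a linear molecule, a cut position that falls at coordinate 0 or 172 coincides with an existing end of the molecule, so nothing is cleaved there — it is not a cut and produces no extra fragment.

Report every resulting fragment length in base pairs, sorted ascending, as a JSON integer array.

[2,4,5,6,10,10,10,11,11,11,12,14,15,17,34]

Per-enzyme occurrences:
  BxoIX (GAGAAT, off=1): starts [5, 50, 61, 98, 137] → cuts [6, 51, 62, 99, 138]
  IvoIII (TGAC, off=0): starts [35, 72, 104] → cuts [35, 72, 104]
  VbrIV (ACCCA, off=2): starts [0, 147] → cuts [2, 149]
  FykVI (ATAATTC, off=0): no sites
  AzqIX (GGCGGCGA, off=3): starts [18, 42, 79, 157] → cuts [21, 45, 82, 160]

Pooled cuts: [2, 6, 21, 35, 45, 51, 62, 72, 82, 99, 104, 138, 149, 160]

Fragments:
  [0,2): 2 bp
  [2,6): 4 bp
  [6,21): 15 bp
  [21,35): 14 bp
  [35,45): 10 bp
  [45,51): 6 bp
  [51,62): 11 bp
  [62,72): 10 bp
  [72,82): 10 bp
  [82,99): 17 bp
  [99,104): 5 bp
  [104,138): 34 bp
  [138,149): 11 bp
  [149,160): 11 bp
  [160,172): 12 bp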